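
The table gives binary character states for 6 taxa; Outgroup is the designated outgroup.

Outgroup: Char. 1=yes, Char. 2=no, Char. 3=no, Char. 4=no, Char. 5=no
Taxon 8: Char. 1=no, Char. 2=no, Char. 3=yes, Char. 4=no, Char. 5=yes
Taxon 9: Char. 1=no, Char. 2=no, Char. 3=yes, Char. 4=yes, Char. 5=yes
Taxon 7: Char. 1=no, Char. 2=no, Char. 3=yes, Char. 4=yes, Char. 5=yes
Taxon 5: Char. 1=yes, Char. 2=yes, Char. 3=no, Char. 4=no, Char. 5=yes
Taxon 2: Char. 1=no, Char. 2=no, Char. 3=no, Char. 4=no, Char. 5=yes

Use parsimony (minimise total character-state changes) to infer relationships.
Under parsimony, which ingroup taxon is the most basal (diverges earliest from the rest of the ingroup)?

Character polarity is set by the outgroup: the derived state is whichever differs from the outgroup's state, so for Char. 1 the derived state is 'no', and for the remaining characters it is 'yes'.
Char. 1 (derived state 'no') is shared by Taxon 2, Taxon 7, Taxon 8, and Taxon 9 — a synapomorphy uniting that clade.
Char. 2: derived state 'yes' in Taxon 5 only — an autapomorphy, so it tells us nothing about relationships among taxa.
Char. 3: derived state 'yes' in Taxon 7, Taxon 8, and Taxon 9 only — synapomorphy for {Taxon 7, Taxon 8, Taxon 9}.
Only Taxon 7 and Taxon 9 show the derived state 'yes' for Char. 4, supporting them as a clade.
Char. 5 (derived state 'yes') is shared by all ingroup taxa — unites the whole ingroup.
Most parsimonious ingroup topology: (((Taxon 8,(Taxon 9,Taxon 7)),Taxon 2),Taxon 5).
Taxon 5 is sister to the clade containing all other ingroup taxa, so it is the earliest-diverging (most basal) ingroup lineage.

Taxon 5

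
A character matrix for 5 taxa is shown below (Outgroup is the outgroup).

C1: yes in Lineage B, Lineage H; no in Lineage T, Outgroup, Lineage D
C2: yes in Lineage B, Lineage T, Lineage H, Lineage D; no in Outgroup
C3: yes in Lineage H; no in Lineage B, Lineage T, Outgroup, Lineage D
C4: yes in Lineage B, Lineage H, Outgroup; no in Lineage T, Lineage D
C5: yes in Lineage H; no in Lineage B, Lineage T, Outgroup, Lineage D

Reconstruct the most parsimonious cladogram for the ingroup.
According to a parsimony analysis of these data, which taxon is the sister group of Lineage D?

Character polarity is set by the outgroup: the derived state is whichever differs from the outgroup's state, so for C4 the derived state is 'no', and for the remaining characters it is 'yes'.
Only Lineage B and Lineage H show the derived state 'yes' for C1, supporting them as a clade.
All ingroup taxa share the derived state 'yes' for C2; it defines the ingroup but does not resolve relationships within it.
C3 (derived state 'yes') is unique to Lineage H (autapomorphy; uninformative for grouping).
C4 (derived state 'no') is shared by Lineage D and Lineage T — a synapomorphy uniting that clade.
C5: derived state 'yes' in Lineage H only — an autapomorphy, so it tells us nothing about relationships among taxa.
Most parsimonious ingroup topology: ((Lineage B,Lineage H),(Lineage T,Lineage D)).
Lineage D and Lineage T form a cherry on this tree, so they are sister taxa.

Lineage T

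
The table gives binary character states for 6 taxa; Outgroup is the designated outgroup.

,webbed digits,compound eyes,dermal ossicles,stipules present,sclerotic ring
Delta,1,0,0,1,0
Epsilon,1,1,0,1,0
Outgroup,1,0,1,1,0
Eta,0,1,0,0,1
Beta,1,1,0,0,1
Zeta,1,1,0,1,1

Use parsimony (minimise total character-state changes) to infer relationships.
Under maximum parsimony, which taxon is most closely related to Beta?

Eta

Character polarity is set by the outgroup: the derived state is whichever differs from the outgroup's state, so for webbed digits, dermal ossicles, stipules present the derived state is '0', and for the remaining characters it is '1'.
webbed digits: derived state '0' in Eta only — an autapomorphy, so it tells us nothing about relationships among taxa.
compound eyes (derived state '1') is shared by Beta, Epsilon, Eta, and Zeta — a synapomorphy uniting that clade.
dermal ossicles (derived state '0') is shared by all ingroup taxa — unites the whole ingroup.
Only Beta and Eta show the derived state '0' for stipules present, supporting them as a clade.
sclerotic ring (derived state '1') is shared by Beta, Eta, and Zeta — a synapomorphy uniting that clade.
Most parsimonious ingroup topology: ((((Beta,Eta),Zeta),Epsilon),Delta).
Beta and Eta form a cherry on this tree, so they are sister taxa.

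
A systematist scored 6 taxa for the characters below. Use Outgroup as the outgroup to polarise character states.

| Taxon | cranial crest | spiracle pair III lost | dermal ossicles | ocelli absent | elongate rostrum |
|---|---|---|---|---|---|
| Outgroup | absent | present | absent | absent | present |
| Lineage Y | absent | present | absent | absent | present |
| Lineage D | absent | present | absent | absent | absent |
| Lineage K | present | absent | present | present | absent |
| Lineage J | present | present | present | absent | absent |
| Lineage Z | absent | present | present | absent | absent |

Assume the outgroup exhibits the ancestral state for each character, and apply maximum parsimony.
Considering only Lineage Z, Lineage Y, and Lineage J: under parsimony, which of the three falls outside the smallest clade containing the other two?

Lineage Y

Character polarity is set by the outgroup: the derived state is whichever differs from the outgroup's state, so for spiracle pair III lost, elongate rostrum the derived state is 'absent', and for the remaining characters it is 'present'.
Only Lineage J and Lineage K show the derived state 'present' for cranial crest, supporting them as a clade.
spiracle pair III lost (derived state 'absent') is unique to Lineage K (autapomorphy; uninformative for grouping).
Only Lineage J, Lineage K, and Lineage Z show the derived state 'present' for dermal ossicles, supporting them as a clade.
ocelli absent: derived state 'present' in Lineage K only — an autapomorphy, so it tells us nothing about relationships among taxa.
elongate rostrum (derived state 'absent') is shared by Lineage D, Lineage J, Lineage K, and Lineage Z — a synapomorphy uniting that clade.
Most parsimonious ingroup topology: (Lineage Y,(Lineage D,((Lineage K,Lineage J),Lineage Z))).
Lineage Z and Lineage J share a more recent common ancestor with each other than either does with Lineage Y, so Lineage Y is the least closely related of the three.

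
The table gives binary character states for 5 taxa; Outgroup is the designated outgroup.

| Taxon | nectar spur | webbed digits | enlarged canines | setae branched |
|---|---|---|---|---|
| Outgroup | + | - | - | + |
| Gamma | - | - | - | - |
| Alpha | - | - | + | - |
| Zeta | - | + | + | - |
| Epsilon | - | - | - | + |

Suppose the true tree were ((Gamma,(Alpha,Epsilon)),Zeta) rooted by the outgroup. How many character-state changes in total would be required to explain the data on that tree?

6

Map each character onto ((Gamma,(Alpha,Epsilon)),Zeta) (rooted by Outgroup) and count the minimum state changes it requires (Fitch parsimony):
nectar spur: 1; webbed digits: 1; enlarged canines: 2; setae branched: 2.
Total tree length = 6.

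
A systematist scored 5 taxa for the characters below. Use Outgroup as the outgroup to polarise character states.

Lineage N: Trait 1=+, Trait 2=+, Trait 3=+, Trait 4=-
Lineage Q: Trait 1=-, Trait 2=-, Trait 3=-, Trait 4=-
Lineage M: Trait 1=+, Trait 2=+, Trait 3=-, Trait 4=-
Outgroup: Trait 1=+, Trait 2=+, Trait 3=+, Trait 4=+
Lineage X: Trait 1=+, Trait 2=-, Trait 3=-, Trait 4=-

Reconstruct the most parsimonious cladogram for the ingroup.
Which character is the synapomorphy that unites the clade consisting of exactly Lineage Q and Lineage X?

The outgroup has state '+' for every character, so '-' is the derived state throughout.
Trait 1 (derived state '-') is unique to Lineage Q (autapomorphy; uninformative for grouping).
Trait 2: derived state '-' in Lineage Q and Lineage X only — synapomorphy for {Lineage Q, Lineage X}.
Trait 3 (derived state '-') is shared by Lineage M, Lineage Q, and Lineage X — a synapomorphy uniting that clade.
Trait 4 (derived state '-') is shared by all ingroup taxa — unites the whole ingroup.
Most parsimonious ingroup topology: ((Lineage M,(Lineage X,Lineage Q)),Lineage N).
The clade {Lineage Q, Lineage X} is supported by Trait 2: its derived state '-' occurs in exactly those taxa and in no other taxon (including the outgroup).

Trait 2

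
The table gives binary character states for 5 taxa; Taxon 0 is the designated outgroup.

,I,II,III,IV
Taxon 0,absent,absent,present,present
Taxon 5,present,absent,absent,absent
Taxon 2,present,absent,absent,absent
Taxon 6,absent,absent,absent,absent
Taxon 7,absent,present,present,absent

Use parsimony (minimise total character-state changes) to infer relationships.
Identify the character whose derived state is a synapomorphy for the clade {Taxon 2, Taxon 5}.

I

Character polarity is set by the outgroup: the derived state is whichever differs from the outgroup's state, so for III, IV the derived state is 'absent', and for the remaining characters it is 'present'.
Only Taxon 2 and Taxon 5 show the derived state 'present' for I, supporting them as a clade.
II (derived state 'present') is unique to Taxon 7 (autapomorphy; uninformative for grouping).
III: derived state 'absent' in Taxon 2, Taxon 5, and Taxon 6 only — synapomorphy for {Taxon 2, Taxon 5, Taxon 6}.
All ingroup taxa share the derived state 'absent' for IV; it defines the ingroup but does not resolve relationships within it.
Most parsimonious ingroup topology: (((Taxon 5,Taxon 2),Taxon 6),Taxon 7).
The clade {Taxon 2, Taxon 5} is supported by I: its derived state 'present' occurs in exactly those taxa and in no other taxon (including the outgroup).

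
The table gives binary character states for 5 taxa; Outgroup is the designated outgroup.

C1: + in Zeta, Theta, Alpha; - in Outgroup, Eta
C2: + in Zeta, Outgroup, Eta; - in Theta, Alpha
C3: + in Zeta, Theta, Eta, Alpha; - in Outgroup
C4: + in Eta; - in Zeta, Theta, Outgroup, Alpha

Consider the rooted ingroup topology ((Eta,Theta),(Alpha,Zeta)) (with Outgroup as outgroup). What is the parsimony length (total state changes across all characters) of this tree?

6

Map each character onto ((Eta,Theta),(Alpha,Zeta)) (rooted by Outgroup) and count the minimum state changes it requires (Fitch parsimony):
C1: 2; C2: 2; C3: 1; C4: 1.
Total tree length = 6.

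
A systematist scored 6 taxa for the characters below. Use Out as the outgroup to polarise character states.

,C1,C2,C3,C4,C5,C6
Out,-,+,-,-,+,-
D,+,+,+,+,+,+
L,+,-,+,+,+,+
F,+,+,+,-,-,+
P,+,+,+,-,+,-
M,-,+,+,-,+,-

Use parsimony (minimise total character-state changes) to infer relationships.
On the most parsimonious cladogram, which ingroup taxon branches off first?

M

Character polarity is set by the outgroup: the derived state is whichever differs from the outgroup's state, so for C2, C5 the derived state is '-', and for the remaining characters it is '+'.
Only D, F, L, and P show the derived state '+' for C1, supporting them as a clade.
C2 (derived state '-') is unique to L (autapomorphy; uninformative for grouping).
All ingroup taxa share the derived state '+' for C3; it defines the ingroup but does not resolve relationships within it.
Only D and L show the derived state '+' for C4, supporting them as a clade.
C5: derived state '-' in F only — an autapomorphy, so it tells us nothing about relationships among taxa.
C6 (derived state '+') is shared by D, F, and L — a synapomorphy uniting that clade.
Most parsimonious ingroup topology: ((((D,L),F),P),M).
M is sister to the clade containing all other ingroup taxa, so it is the earliest-diverging (most basal) ingroup lineage.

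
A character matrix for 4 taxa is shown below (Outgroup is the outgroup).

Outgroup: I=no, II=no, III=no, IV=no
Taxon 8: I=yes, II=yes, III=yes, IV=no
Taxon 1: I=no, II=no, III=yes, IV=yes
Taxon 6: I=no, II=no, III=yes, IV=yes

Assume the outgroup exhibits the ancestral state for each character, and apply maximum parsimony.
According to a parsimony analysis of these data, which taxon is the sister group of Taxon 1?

The outgroup has state 'no' for every character, so 'yes' is the derived state throughout.
I (derived state 'yes') is unique to Taxon 8 (autapomorphy; uninformative for grouping).
II: derived state 'yes' in Taxon 8 only — an autapomorphy, so it tells us nothing about relationships among taxa.
All ingroup taxa share the derived state 'yes' for III; it defines the ingroup but does not resolve relationships within it.
IV: derived state 'yes' in Taxon 1 and Taxon 6 only — synapomorphy for {Taxon 1, Taxon 6}.
Most parsimonious ingroup topology: (Taxon 8,(Taxon 1,Taxon 6)).
Taxon 1 and Taxon 6 form a cherry on this tree, so they are sister taxa.

Taxon 6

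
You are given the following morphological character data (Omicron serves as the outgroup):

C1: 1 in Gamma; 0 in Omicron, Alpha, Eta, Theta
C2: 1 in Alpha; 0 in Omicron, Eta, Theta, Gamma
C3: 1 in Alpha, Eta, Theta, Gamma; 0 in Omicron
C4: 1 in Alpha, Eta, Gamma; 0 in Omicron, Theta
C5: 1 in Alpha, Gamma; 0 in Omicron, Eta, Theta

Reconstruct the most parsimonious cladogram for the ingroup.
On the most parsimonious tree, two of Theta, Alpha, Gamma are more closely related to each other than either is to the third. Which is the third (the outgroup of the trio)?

The outgroup has state '0' for every character, so '1' is the derived state throughout.
C1 (derived state '1') is unique to Gamma (autapomorphy; uninformative for grouping).
C2 (derived state '1') is unique to Alpha (autapomorphy; uninformative for grouping).
C3 (derived state '1') is shared by all ingroup taxa — unites the whole ingroup.
Only Alpha, Eta, and Gamma show the derived state '1' for C4, supporting them as a clade.
C5: derived state '1' in Alpha and Gamma only — synapomorphy for {Alpha, Gamma}.
Most parsimonious ingroup topology: (((Alpha,Gamma),Eta),Theta).
Alpha and Gamma share a more recent common ancestor with each other than either does with Theta, so Theta is the least closely related of the three.

Theta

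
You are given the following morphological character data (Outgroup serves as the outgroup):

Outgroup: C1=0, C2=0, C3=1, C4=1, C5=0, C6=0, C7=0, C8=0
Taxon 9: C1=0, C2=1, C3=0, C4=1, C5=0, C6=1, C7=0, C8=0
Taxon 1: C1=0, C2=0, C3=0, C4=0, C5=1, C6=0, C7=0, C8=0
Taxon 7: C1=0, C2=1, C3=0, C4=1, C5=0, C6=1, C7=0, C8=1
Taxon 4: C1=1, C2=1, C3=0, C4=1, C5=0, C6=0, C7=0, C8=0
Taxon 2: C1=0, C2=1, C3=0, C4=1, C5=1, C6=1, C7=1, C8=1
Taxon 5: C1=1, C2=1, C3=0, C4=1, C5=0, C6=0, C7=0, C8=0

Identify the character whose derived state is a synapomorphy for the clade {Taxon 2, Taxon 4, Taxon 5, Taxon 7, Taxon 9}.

Character polarity is set by the outgroup: the derived state is whichever differs from the outgroup's state, so for C3, C4 the derived state is '0', and for the remaining characters it is '1'.
Only Taxon 4 and Taxon 5 show the derived state '1' for C1, supporting them as a clade.
Only Taxon 2, Taxon 4, Taxon 5, Taxon 7, and Taxon 9 show the derived state '1' for C2, supporting them as a clade.
C3 (derived state '0') is shared by all ingroup taxa — unites the whole ingroup.
C4: derived state '0' in Taxon 1 only — an autapomorphy, so it tells us nothing about relationships among taxa.
C5 (state '1') occurs in Taxon 1 and Taxon 2 but conflicts with the nesting implied by the other characters — most parsimoniously interpreted as homoplasy.
C6: derived state '1' in Taxon 2, Taxon 7, and Taxon 9 only — synapomorphy for {Taxon 2, Taxon 7, Taxon 9}.
C7: derived state '1' in Taxon 2 only — an autapomorphy, so it tells us nothing about relationships among taxa.
C8: derived state '1' in Taxon 2 and Taxon 7 only — synapomorphy for {Taxon 2, Taxon 7}.
Most parsimonious ingroup topology: (((Taxon 9,(Taxon 7,Taxon 2)),(Taxon 4,Taxon 5)),Taxon 1).
The clade {Taxon 2, Taxon 4, Taxon 5, Taxon 7, Taxon 9} is supported by C2: its derived state '1' occurs in exactly those taxa and in no other taxon (including the outgroup).

C2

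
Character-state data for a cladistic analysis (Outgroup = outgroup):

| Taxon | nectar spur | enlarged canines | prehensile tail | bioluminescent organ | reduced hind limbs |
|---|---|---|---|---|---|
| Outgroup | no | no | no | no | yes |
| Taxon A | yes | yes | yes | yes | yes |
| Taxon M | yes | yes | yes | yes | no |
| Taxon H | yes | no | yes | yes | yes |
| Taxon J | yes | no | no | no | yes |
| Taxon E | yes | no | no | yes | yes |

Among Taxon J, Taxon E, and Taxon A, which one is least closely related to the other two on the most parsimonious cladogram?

Taxon J

Character polarity is set by the outgroup: the derived state is whichever differs from the outgroup's state, so for reduced hind limbs the derived state is 'no', and for the remaining characters it is 'yes'.
nectar spur (derived state 'yes') is shared by all ingroup taxa — unites the whole ingroup.
enlarged canines: derived state 'yes' in Taxon A and Taxon M only — synapomorphy for {Taxon A, Taxon M}.
Only Taxon A, Taxon H, and Taxon M show the derived state 'yes' for prehensile tail, supporting them as a clade.
Only Taxon A, Taxon E, Taxon H, and Taxon M show the derived state 'yes' for bioluminescent organ, supporting them as a clade.
reduced hind limbs (derived state 'no') is unique to Taxon M (autapomorphy; uninformative for grouping).
Most parsimonious ingroup topology: ((((Taxon A,Taxon M),Taxon H),Taxon E),Taxon J).
Taxon A and Taxon E share a more recent common ancestor with each other than either does with Taxon J, so Taxon J is the least closely related of the three.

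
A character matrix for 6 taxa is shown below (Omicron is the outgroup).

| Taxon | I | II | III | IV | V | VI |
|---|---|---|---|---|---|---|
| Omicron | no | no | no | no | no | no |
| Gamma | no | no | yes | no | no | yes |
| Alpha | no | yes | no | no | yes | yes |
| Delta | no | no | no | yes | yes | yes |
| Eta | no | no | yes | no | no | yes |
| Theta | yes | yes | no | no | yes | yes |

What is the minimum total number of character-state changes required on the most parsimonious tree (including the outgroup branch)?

6

The outgroup has state 'no' for every character, so 'yes' is the derived state throughout.
I: derived state 'yes' in Theta only — an autapomorphy, so it tells us nothing about relationships among taxa.
Only Alpha and Theta show the derived state 'yes' for II, supporting them as a clade.
III: derived state 'yes' in Eta and Gamma only — synapomorphy for {Eta, Gamma}.
IV: derived state 'yes' in Delta only — an autapomorphy, so it tells us nothing about relationships among taxa.
V (derived state 'yes') is shared by Alpha, Delta, and Theta — a synapomorphy uniting that clade.
VI (derived state 'yes') is shared by all ingroup taxa — unites the whole ingroup.
Most parsimonious ingroup topology: ((Gamma,Eta),((Alpha,Theta),Delta)).
Changes per character on this tree: I: 1; II: 1; III: 1; IV: 1; V: 1; VI: 1.
Total = 6.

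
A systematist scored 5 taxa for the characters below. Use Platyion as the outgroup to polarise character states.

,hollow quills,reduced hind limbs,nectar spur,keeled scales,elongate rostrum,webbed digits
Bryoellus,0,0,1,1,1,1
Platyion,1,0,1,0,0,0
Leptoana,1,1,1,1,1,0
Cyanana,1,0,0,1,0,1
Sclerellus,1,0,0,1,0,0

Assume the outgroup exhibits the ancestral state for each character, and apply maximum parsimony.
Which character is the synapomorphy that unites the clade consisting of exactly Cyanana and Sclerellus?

nectar spur

Character polarity is set by the outgroup: the derived state is whichever differs from the outgroup's state, so for hollow quills, nectar spur the derived state is '0', and for the remaining characters it is '1'.
hollow quills: derived state '0' in Bryoellus only — an autapomorphy, so it tells us nothing about relationships among taxa.
reduced hind limbs: derived state '1' in Leptoana only — an autapomorphy, so it tells us nothing about relationships among taxa.
nectar spur: derived state '0' in Cyanana and Sclerellus only — synapomorphy for {Cyanana, Sclerellus}.
All ingroup taxa share the derived state '1' for keeled scales; it defines the ingroup but does not resolve relationships within it.
Only Bryoellus and Leptoana show the derived state '1' for elongate rostrum, supporting them as a clade.
webbed digits (state '1') occurs in Bryoellus and Cyanana but conflicts with the nesting implied by the other characters — most parsimoniously interpreted as homoplasy.
Most parsimonious ingroup topology: ((Leptoana,Bryoellus),(Cyanana,Sclerellus)).
The clade {Cyanana, Sclerellus} is supported by nectar spur: its derived state '0' occurs in exactly those taxa and in no other taxon (including the outgroup).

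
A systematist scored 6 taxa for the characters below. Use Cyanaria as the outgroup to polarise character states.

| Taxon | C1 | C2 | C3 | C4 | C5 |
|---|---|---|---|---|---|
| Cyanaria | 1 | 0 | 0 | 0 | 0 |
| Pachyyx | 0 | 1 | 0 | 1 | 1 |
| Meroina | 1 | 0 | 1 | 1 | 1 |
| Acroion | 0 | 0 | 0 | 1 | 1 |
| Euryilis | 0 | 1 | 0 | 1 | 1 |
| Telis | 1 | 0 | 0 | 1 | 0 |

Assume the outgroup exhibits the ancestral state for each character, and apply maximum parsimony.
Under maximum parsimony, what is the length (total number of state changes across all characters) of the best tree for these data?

Character polarity is set by the outgroup: the derived state is whichever differs from the outgroup's state, so for C1 the derived state is '0', and for the remaining characters it is '1'.
C1: derived state '0' in Acroion, Euryilis, and Pachyyx only — synapomorphy for {Acroion, Euryilis, Pachyyx}.
C2: derived state '1' in Euryilis and Pachyyx only — synapomorphy for {Euryilis, Pachyyx}.
C3: derived state '1' in Meroina only — an autapomorphy, so it tells us nothing about relationships among taxa.
All ingroup taxa share the derived state '1' for C4; it defines the ingroup but does not resolve relationships within it.
C5 (derived state '1') is shared by Acroion, Euryilis, Meroina, and Pachyyx — a synapomorphy uniting that clade.
Most parsimonious ingroup topology: ((((Pachyyx,Euryilis),Acroion),Meroina),Telis).
Changes per character on this tree: C1: 1; C2: 1; C3: 1; C4: 1; C5: 1.
Total = 5.

5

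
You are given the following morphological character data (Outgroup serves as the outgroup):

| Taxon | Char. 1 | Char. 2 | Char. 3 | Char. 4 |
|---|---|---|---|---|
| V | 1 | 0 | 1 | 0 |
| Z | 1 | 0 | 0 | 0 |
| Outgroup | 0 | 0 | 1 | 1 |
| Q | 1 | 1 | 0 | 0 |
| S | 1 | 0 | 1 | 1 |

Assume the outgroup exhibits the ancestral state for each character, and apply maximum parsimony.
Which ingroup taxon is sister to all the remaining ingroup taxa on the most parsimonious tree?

Character polarity is set by the outgroup: the derived state is whichever differs from the outgroup's state, so for Char. 3, Char. 4 the derived state is '0', and for the remaining characters it is '1'.
All ingroup taxa share the derived state '1' for Char. 1; it defines the ingroup but does not resolve relationships within it.
Char. 2 (derived state '1') is unique to Q (autapomorphy; uninformative for grouping).
Char. 3: derived state '0' in Q and Z only — synapomorphy for {Q, Z}.
Char. 4: derived state '0' in Q, V, and Z only — synapomorphy for {Q, V, Z}.
Most parsimonious ingroup topology: (((Q,Z),V),S).
S is sister to the clade containing all other ingroup taxa, so it is the earliest-diverging (most basal) ingroup lineage.

S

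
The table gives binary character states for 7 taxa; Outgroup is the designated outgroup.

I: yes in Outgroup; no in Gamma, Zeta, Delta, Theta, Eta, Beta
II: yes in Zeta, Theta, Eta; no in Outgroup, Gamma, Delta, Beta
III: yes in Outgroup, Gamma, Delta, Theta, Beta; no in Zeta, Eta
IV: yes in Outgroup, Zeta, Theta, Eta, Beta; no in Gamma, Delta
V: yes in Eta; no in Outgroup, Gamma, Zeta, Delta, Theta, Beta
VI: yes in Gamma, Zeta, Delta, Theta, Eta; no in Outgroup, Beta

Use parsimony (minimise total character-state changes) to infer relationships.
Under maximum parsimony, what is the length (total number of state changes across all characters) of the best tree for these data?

6

Character polarity is set by the outgroup: the derived state is whichever differs from the outgroup's state, so for I, III, IV the derived state is 'no', and for the remaining characters it is 'yes'.
All ingroup taxa share the derived state 'no' for I; it defines the ingroup but does not resolve relationships within it.
II (derived state 'yes') is shared by Eta, Theta, and Zeta — a synapomorphy uniting that clade.
III (derived state 'no') is shared by Eta and Zeta — a synapomorphy uniting that clade.
IV: derived state 'no' in Delta and Gamma only — synapomorphy for {Delta, Gamma}.
V: derived state 'yes' in Eta only — an autapomorphy, so it tells us nothing about relationships among taxa.
VI: derived state 'yes' in Delta, Eta, Gamma, Theta, and Zeta only — synapomorphy for {Delta, Eta, Gamma, Theta, Zeta}.
Most parsimonious ingroup topology: (((Gamma,Delta),((Zeta,Eta),Theta)),Beta).
Changes per character on this tree: I: 1; II: 1; III: 1; IV: 1; V: 1; VI: 1.
Total = 6.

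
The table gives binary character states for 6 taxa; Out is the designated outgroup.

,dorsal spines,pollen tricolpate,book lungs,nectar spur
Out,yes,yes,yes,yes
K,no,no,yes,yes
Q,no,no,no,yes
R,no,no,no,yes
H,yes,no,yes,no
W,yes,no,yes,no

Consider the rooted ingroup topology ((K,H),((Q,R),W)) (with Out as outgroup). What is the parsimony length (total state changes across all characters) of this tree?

Map each character onto ((K,H),((Q,R),W)) (rooted by Out) and count the minimum state changes it requires (Fitch parsimony):
dorsal spines: 2; pollen tricolpate: 1; book lungs: 1; nectar spur: 2.
Total tree length = 6.

6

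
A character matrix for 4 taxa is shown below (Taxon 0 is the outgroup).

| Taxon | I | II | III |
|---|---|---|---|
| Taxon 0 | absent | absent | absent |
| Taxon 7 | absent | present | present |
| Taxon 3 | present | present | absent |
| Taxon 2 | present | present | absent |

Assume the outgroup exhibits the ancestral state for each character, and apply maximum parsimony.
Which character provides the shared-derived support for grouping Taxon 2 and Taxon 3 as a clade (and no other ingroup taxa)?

The outgroup has state 'absent' for every character, so 'present' is the derived state throughout.
I (derived state 'present') is shared by Taxon 2 and Taxon 3 — a synapomorphy uniting that clade.
All ingroup taxa share the derived state 'present' for II; it defines the ingroup but does not resolve relationships within it.
III (derived state 'present') is unique to Taxon 7 (autapomorphy; uninformative for grouping).
Most parsimonious ingroup topology: (Taxon 7,(Taxon 3,Taxon 2)).
The clade {Taxon 2, Taxon 3} is supported by I: its derived state 'present' occurs in exactly those taxa and in no other taxon (including the outgroup).

I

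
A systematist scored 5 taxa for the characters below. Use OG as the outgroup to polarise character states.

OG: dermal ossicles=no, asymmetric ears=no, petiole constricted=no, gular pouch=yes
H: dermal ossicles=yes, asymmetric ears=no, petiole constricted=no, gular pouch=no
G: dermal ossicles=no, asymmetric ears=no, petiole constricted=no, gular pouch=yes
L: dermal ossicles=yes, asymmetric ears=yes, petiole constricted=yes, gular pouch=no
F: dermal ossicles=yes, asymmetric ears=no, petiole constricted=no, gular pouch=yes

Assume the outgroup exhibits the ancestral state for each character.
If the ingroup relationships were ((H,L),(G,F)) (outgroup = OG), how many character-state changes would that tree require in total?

5

Map each character onto ((H,L),(G,F)) (rooted by OG) and count the minimum state changes it requires (Fitch parsimony):
dermal ossicles: 2; asymmetric ears: 1; petiole constricted: 1; gular pouch: 1.
Total tree length = 5.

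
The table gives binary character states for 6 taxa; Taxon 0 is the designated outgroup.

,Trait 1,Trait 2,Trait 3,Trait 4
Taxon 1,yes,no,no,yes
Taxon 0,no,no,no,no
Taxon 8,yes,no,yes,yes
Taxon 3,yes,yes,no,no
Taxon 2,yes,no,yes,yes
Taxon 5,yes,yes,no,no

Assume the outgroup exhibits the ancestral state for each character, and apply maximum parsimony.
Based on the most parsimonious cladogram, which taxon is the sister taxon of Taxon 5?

The outgroup has state 'no' for every character, so 'yes' is the derived state throughout.
Trait 1 (derived state 'yes') is shared by all ingroup taxa — unites the whole ingroup.
Trait 2 (derived state 'yes') is shared by Taxon 3 and Taxon 5 — a synapomorphy uniting that clade.
Only Taxon 2 and Taxon 8 show the derived state 'yes' for Trait 3, supporting them as a clade.
Only Taxon 1, Taxon 2, and Taxon 8 show the derived state 'yes' for Trait 4, supporting them as a clade.
Most parsimonious ingroup topology: ((Taxon 3,Taxon 5),(Taxon 1,(Taxon 8,Taxon 2))).
Taxon 5 and Taxon 3 form a cherry on this tree, so they are sister taxa.

Taxon 3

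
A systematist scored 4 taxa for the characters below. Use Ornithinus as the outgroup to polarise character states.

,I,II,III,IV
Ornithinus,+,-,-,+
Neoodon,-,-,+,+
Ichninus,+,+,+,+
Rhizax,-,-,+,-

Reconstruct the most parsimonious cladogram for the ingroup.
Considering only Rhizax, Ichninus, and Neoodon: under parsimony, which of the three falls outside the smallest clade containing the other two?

Character polarity is set by the outgroup: the derived state is whichever differs from the outgroup's state, so for I, IV the derived state is '-', and for the remaining characters it is '+'.
I (derived state '-') is shared by Neoodon and Rhizax — a synapomorphy uniting that clade.
II (derived state '+') is unique to Ichninus (autapomorphy; uninformative for grouping).
All ingroup taxa share the derived state '+' for III; it defines the ingroup but does not resolve relationships within it.
IV (derived state '-') is unique to Rhizax (autapomorphy; uninformative for grouping).
Most parsimonious ingroup topology: ((Neoodon,Rhizax),Ichninus).
Rhizax and Neoodon share a more recent common ancestor with each other than either does with Ichninus, so Ichninus is the least closely related of the three.

Ichninus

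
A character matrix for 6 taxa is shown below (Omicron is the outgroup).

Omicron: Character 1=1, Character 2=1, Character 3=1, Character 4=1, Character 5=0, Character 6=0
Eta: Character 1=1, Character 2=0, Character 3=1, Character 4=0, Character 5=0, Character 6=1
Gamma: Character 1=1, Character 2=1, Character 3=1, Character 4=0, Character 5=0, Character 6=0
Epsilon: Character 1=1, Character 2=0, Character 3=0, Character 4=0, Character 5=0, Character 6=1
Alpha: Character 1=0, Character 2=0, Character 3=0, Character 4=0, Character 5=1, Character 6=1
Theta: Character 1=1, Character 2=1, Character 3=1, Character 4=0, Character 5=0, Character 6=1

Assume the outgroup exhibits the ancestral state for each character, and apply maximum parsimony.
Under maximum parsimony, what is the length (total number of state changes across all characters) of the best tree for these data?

6

Character polarity is set by the outgroup: the derived state is whichever differs from the outgroup's state, so for Character 1, Character 2, Character 3, Character 4 the derived state is '0', and for the remaining characters it is '1'.
Character 1: derived state '0' in Alpha only — an autapomorphy, so it tells us nothing about relationships among taxa.
Character 2 (derived state '0') is shared by Alpha, Epsilon, and Eta — a synapomorphy uniting that clade.
Only Alpha and Epsilon show the derived state '0' for Character 3, supporting them as a clade.
Character 4 (derived state '0') is shared by all ingroup taxa — unites the whole ingroup.
Character 5 (derived state '1') is unique to Alpha (autapomorphy; uninformative for grouping).
Character 6: derived state '1' in Alpha, Epsilon, Eta, and Theta only — synapomorphy for {Alpha, Epsilon, Eta, Theta}.
Most parsimonious ingroup topology: (((Eta,(Epsilon,Alpha)),Theta),Gamma).
Changes per character on this tree: Character 1: 1; Character 2: 1; Character 3: 1; Character 4: 1; Character 5: 1; Character 6: 1.
Total = 6.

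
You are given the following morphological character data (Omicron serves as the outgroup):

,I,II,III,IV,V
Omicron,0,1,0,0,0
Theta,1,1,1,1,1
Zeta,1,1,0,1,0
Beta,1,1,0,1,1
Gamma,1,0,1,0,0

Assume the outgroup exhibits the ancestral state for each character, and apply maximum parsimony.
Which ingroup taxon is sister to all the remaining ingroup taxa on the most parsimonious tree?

Character polarity is set by the outgroup: the derived state is whichever differs from the outgroup's state, so for II the derived state is '0', and for the remaining characters it is '1'.
All ingroup taxa share the derived state '1' for I; it defines the ingroup but does not resolve relationships within it.
II: derived state '0' in Gamma only — an autapomorphy, so it tells us nothing about relationships among taxa.
III (state '1') occurs in Gamma and Theta but conflicts with the nesting implied by the other characters — most parsimoniously interpreted as homoplasy.
IV: derived state '1' in Beta, Theta, and Zeta only — synapomorphy for {Beta, Theta, Zeta}.
V (derived state '1') is shared by Beta and Theta — a synapomorphy uniting that clade.
Most parsimonious ingroup topology: (((Theta,Beta),Zeta),Gamma).
Gamma is sister to the clade containing all other ingroup taxa, so it is the earliest-diverging (most basal) ingroup lineage.

Gamma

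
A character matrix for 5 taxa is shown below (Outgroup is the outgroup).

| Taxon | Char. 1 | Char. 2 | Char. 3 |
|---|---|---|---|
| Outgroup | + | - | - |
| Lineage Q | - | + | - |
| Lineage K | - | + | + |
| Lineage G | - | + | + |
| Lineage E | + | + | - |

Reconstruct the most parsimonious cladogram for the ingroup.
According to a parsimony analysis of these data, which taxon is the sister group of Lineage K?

Character polarity is set by the outgroup: the derived state is whichever differs from the outgroup's state, so for Char. 1 the derived state is '-', and for the remaining characters it is '+'.
Only Lineage G, Lineage K, and Lineage Q show the derived state '-' for Char. 1, supporting them as a clade.
Char. 2 (derived state '+') is shared by all ingroup taxa — unites the whole ingroup.
Char. 3 (derived state '+') is shared by Lineage G and Lineage K — a synapomorphy uniting that clade.
Most parsimonious ingroup topology: ((Lineage Q,(Lineage K,Lineage G)),Lineage E).
Lineage K and Lineage G form a cherry on this tree, so they are sister taxa.

Lineage G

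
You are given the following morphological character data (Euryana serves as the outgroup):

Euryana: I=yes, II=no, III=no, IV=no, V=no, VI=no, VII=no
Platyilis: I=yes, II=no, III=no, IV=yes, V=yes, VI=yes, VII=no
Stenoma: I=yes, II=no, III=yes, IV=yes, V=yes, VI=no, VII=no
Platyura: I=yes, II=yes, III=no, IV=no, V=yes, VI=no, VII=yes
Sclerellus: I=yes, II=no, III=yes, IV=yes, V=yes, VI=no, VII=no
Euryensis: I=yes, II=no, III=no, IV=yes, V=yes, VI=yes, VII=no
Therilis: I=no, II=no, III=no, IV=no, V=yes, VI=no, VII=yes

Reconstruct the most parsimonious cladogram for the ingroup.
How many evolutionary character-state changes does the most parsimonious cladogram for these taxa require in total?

7

Character polarity is set by the outgroup: the derived state is whichever differs from the outgroup's state, so for I the derived state is 'no', and for the remaining characters it is 'yes'.
I (derived state 'no') is unique to Therilis (autapomorphy; uninformative for grouping).
II: derived state 'yes' in Platyura only — an autapomorphy, so it tells us nothing about relationships among taxa.
Only Sclerellus and Stenoma show the derived state 'yes' for III, supporting them as a clade.
Only Euryensis, Platyilis, Sclerellus, and Stenoma show the derived state 'yes' for IV, supporting them as a clade.
All ingroup taxa share the derived state 'yes' for V; it defines the ingroup but does not resolve relationships within it.
Only Euryensis and Platyilis show the derived state 'yes' for VI, supporting them as a clade.
Only Platyura and Therilis show the derived state 'yes' for VII, supporting them as a clade.
Most parsimonious ingroup topology: (((Platyilis,Euryensis),(Stenoma,Sclerellus)),(Platyura,Therilis)).
Changes per character on this tree: I: 1; II: 1; III: 1; IV: 1; V: 1; VI: 1; VII: 1.
Total = 7.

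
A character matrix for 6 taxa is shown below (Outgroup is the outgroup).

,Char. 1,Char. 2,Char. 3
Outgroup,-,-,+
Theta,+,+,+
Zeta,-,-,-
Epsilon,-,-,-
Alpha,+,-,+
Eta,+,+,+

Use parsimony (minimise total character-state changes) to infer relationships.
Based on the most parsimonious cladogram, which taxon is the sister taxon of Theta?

Eta

Character polarity is set by the outgroup: the derived state is whichever differs from the outgroup's state, so for Char. 3 the derived state is '-', and for the remaining characters it is '+'.
Char. 1 (derived state '+') is shared by Alpha, Eta, and Theta — a synapomorphy uniting that clade.
Only Eta and Theta show the derived state '+' for Char. 2, supporting them as a clade.
Char. 3: derived state '-' in Epsilon and Zeta only — synapomorphy for {Epsilon, Zeta}.
Most parsimonious ingroup topology: (((Theta,Eta),Alpha),(Zeta,Epsilon)).
Theta and Eta form a cherry on this tree, so they are sister taxa.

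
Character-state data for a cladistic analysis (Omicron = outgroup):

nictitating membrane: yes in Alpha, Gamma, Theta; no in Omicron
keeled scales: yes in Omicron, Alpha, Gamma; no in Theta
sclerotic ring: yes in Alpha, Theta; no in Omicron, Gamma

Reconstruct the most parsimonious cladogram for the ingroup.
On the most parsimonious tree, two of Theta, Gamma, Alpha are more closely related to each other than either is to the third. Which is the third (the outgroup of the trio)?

Character polarity is set by the outgroup: the derived state is whichever differs from the outgroup's state, so for keeled scales the derived state is 'no', and for the remaining characters it is 'yes'.
nictitating membrane (derived state 'yes') is shared by all ingroup taxa — unites the whole ingroup.
keeled scales (derived state 'no') is unique to Theta (autapomorphy; uninformative for grouping).
Only Alpha and Theta show the derived state 'yes' for sclerotic ring, supporting them as a clade.
Most parsimonious ingroup topology: ((Alpha,Theta),Gamma).
Alpha and Theta share a more recent common ancestor with each other than either does with Gamma, so Gamma is the least closely related of the three.

Gamma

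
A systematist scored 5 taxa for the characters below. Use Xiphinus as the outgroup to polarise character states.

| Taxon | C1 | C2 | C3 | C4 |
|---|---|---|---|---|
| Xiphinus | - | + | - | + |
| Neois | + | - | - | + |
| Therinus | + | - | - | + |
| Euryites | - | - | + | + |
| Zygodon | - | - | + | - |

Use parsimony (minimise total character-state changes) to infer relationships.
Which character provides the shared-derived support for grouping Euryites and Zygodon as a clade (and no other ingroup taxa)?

C3

Character polarity is set by the outgroup: the derived state is whichever differs from the outgroup's state, so for C2, C4 the derived state is '-', and for the remaining characters it is '+'.
C1: derived state '+' in Neois and Therinus only — synapomorphy for {Neois, Therinus}.
C2 (derived state '-') is shared by all ingroup taxa — unites the whole ingroup.
Only Euryites and Zygodon show the derived state '+' for C3, supporting them as a clade.
C4: derived state '-' in Zygodon only — an autapomorphy, so it tells us nothing about relationships among taxa.
Most parsimonious ingroup topology: ((Neois,Therinus),(Euryites,Zygodon)).
The clade {Euryites, Zygodon} is supported by C3: its derived state '+' occurs in exactly those taxa and in no other taxon (including the outgroup).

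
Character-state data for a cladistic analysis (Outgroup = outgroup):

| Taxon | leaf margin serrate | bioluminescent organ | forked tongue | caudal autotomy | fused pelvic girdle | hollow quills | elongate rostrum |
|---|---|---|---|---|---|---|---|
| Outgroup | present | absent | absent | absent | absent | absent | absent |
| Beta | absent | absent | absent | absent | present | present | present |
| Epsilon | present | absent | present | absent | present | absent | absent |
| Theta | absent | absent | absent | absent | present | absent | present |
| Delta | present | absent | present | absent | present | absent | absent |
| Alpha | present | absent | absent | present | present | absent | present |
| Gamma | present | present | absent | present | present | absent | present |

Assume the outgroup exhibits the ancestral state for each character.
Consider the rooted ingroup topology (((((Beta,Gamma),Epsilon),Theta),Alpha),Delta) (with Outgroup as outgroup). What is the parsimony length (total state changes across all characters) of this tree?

11

Map each character onto (((((Beta,Gamma),Epsilon),Theta),Alpha),Delta) (rooted by Outgroup) and count the minimum state changes it requires (Fitch parsimony):
leaf margin serrate: 2; bioluminescent organ: 1; forked tongue: 2; caudal autotomy: 2; fused pelvic girdle: 1; hollow quills: 1; elongate rostrum: 2.
Total tree length = 11.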